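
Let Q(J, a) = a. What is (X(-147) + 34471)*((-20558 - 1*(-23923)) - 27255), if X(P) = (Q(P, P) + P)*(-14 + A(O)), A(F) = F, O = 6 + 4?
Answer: -851606830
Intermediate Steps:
O = 10
X(P) = -8*P (X(P) = (P + P)*(-14 + 10) = (2*P)*(-4) = -8*P)
(X(-147) + 34471)*((-20558 - 1*(-23923)) - 27255) = (-8*(-147) + 34471)*((-20558 - 1*(-23923)) - 27255) = (1176 + 34471)*((-20558 + 23923) - 27255) = 35647*(3365 - 27255) = 35647*(-23890) = -851606830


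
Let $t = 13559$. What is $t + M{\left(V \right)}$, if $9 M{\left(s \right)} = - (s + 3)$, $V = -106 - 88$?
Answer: $\frac{122222}{9} \approx 13580.0$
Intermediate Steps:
$V = -194$ ($V = -106 - 88 = -194$)
$M{\left(s \right)} = - \frac{1}{3} - \frac{s}{9}$ ($M{\left(s \right)} = \frac{\left(-1\right) \left(s + 3\right)}{9} = \frac{\left(-1\right) \left(3 + s\right)}{9} = \frac{-3 - s}{9} = - \frac{1}{3} - \frac{s}{9}$)
$t + M{\left(V \right)} = 13559 - - \frac{191}{9} = 13559 + \left(- \frac{1}{3} + \frac{194}{9}\right) = 13559 + \frac{191}{9} = \frac{122222}{9}$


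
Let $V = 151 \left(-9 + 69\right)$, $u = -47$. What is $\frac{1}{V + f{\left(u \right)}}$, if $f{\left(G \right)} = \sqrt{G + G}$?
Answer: $\frac{4530}{41041847} - \frac{i \sqrt{94}}{82083694} \approx 0.00011038 - 1.1812 \cdot 10^{-7} i$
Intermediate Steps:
$f{\left(G \right)} = \sqrt{2} \sqrt{G}$ ($f{\left(G \right)} = \sqrt{2 G} = \sqrt{2} \sqrt{G}$)
$V = 9060$ ($V = 151 \cdot 60 = 9060$)
$\frac{1}{V + f{\left(u \right)}} = \frac{1}{9060 + \sqrt{2} \sqrt{-47}} = \frac{1}{9060 + \sqrt{2} i \sqrt{47}} = \frac{1}{9060 + i \sqrt{94}}$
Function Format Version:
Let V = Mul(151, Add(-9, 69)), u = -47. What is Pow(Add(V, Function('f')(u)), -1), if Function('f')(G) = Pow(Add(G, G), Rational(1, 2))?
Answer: Add(Rational(4530, 41041847), Mul(Rational(-1, 82083694), I, Pow(94, Rational(1, 2)))) ≈ Add(0.00011038, Mul(-1.1812e-7, I))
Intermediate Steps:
Function('f')(G) = Mul(Pow(2, Rational(1, 2)), Pow(G, Rational(1, 2))) (Function('f')(G) = Pow(Mul(2, G), Rational(1, 2)) = Mul(Pow(2, Rational(1, 2)), Pow(G, Rational(1, 2))))
V = 9060 (V = Mul(151, 60) = 9060)
Pow(Add(V, Function('f')(u)), -1) = Pow(Add(9060, Mul(Pow(2, Rational(1, 2)), Pow(-47, Rational(1, 2)))), -1) = Pow(Add(9060, Mul(Pow(2, Rational(1, 2)), Mul(I, Pow(47, Rational(1, 2))))), -1) = Pow(Add(9060, Mul(I, Pow(94, Rational(1, 2)))), -1)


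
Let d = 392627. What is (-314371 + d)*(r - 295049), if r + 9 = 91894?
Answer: -15898801984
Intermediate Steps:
r = 91885 (r = -9 + 91894 = 91885)
(-314371 + d)*(r - 295049) = (-314371 + 392627)*(91885 - 295049) = 78256*(-203164) = -15898801984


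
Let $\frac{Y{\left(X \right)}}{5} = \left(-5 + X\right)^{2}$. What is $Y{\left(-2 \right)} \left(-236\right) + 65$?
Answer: $-57755$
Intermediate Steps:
$Y{\left(X \right)} = 5 \left(-5 + X\right)^{2}$
$Y{\left(-2 \right)} \left(-236\right) + 65 = 5 \left(-5 - 2\right)^{2} \left(-236\right) + 65 = 5 \left(-7\right)^{2} \left(-236\right) + 65 = 5 \cdot 49 \left(-236\right) + 65 = 245 \left(-236\right) + 65 = -57820 + 65 = -57755$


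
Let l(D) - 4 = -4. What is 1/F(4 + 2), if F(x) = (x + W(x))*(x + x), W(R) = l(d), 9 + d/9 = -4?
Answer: 1/72 ≈ 0.013889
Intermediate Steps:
d = -117 (d = -81 + 9*(-4) = -81 - 36 = -117)
l(D) = 0 (l(D) = 4 - 4 = 0)
W(R) = 0
F(x) = 2*x**2 (F(x) = (x + 0)*(x + x) = x*(2*x) = 2*x**2)
1/F(4 + 2) = 1/(2*(4 + 2)**2) = 1/(2*6**2) = 1/(2*36) = 1/72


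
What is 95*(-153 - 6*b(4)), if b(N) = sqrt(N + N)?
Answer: -14535 - 1140*sqrt(2) ≈ -16147.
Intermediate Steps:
b(N) = sqrt(2)*sqrt(N) (b(N) = sqrt(2*N) = sqrt(2)*sqrt(N))
95*(-153 - 6*b(4)) = 95*(-153 - 6*sqrt(2)*sqrt(4)) = 95*(-153 - 6*sqrt(2)*2) = 95*(-153 - 12*sqrt(2)) = -14535 - 1140*sqrt(2)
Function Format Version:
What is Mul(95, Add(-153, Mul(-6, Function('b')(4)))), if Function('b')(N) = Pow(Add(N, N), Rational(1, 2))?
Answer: Add(-14535, Mul(-1140, Pow(2, Rational(1, 2)))) ≈ -16147.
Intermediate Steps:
Function('b')(N) = Mul(Pow(2, Rational(1, 2)), Pow(N, Rational(1, 2))) (Function('b')(N) = Pow(Mul(2, N), Rational(1, 2)) = Mul(Pow(2, Rational(1, 2)), Pow(N, Rational(1, 2))))
Mul(95, Add(-153, Mul(-6, Function('b')(4)))) = Mul(95, Add(-153, Mul(-6, Mul(Pow(2, Rational(1, 2)), Pow(4, Rational(1, 2)))))) = Mul(95, Add(-153, Mul(-6, Mul(Pow(2, Rational(1, 2)), 2)))) = Mul(95, Add(-153, Mul(-6, Mul(2, Pow(2, Rational(1, 2)))))) = Mul(95, Add(-153, Mul(-12, Pow(2, Rational(1, 2))))) = Add(-14535, Mul(-1140, Pow(2, Rational(1, 2))))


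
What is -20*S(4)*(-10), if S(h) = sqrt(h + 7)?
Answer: 200*sqrt(11) ≈ 663.33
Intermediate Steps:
S(h) = sqrt(7 + h)
-20*S(4)*(-10) = -20*sqrt(7 + 4)*(-10) = -20*sqrt(11)*(-10) = 200*sqrt(11)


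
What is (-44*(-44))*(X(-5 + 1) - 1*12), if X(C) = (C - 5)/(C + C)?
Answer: -21054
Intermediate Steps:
X(C) = (-5 + C)/(2*C) (X(C) = (-5 + C)/((2*C)) = (-5 + C)*(1/(2*C)) = (-5 + C)/(2*C))
(-44*(-44))*(X(-5 + 1) - 1*12) = (-44*(-44))*((-5 + (-5 + 1))/(2*(-5 + 1)) - 1*12) = 1936*((½)*(-5 - 4)/(-4) - 12) = 1936*((½)*(-¼)*(-9) - 12) = 1936*(9/8 - 12) = 1936*(-87/8) = -21054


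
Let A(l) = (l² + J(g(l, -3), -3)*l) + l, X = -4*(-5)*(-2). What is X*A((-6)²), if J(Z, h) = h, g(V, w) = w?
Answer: -48960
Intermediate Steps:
X = -40 (X = 20*(-2) = -40)
A(l) = l² - 2*l (A(l) = (l² - 3*l) + l = l² - 2*l)
X*A((-6)²) = -40*(-6)²*(-2 + (-6)²) = -1440*(-2 + 36) = -1440*34 = -40*1224 = -48960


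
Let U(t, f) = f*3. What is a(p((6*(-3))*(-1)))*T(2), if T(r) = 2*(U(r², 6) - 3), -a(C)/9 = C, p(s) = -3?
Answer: 810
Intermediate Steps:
U(t, f) = 3*f
a(C) = -9*C
T(r) = 30 (T(r) = 2*(3*6 - 3) = 2*(18 - 3) = 2*15 = 30)
a(p((6*(-3))*(-1)))*T(2) = -9*(-3)*30 = 27*30 = 810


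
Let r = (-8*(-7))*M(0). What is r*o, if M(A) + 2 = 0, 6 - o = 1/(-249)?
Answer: -167440/249 ≈ -672.45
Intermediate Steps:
o = 1495/249 (o = 6 - 1/(-249) = 6 - 1*(-1/249) = 6 + 1/249 = 1495/249 ≈ 6.0040)
M(A) = -2 (M(A) = -2 + 0 = -2)
r = -112 (r = -8*(-7)*(-2) = 56*(-2) = -112)
r*o = -112*1495/249 = -167440/249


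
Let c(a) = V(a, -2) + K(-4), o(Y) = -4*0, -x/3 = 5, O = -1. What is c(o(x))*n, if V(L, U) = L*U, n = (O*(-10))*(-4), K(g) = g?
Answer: 160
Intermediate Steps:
x = -15 (x = -3*5 = -15)
o(Y) = 0
n = -40 (n = -1*(-10)*(-4) = 10*(-4) = -40)
c(a) = -4 - 2*a (c(a) = a*(-2) - 4 = -2*a - 4 = -4 - 2*a)
c(o(x))*n = (-4 - 2*0)*(-40) = (-4 + 0)*(-40) = -4*(-40) = 160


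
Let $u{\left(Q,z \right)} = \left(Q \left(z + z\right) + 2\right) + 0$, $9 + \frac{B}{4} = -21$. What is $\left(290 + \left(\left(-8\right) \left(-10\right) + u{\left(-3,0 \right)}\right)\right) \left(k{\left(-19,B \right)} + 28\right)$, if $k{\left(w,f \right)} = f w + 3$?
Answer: $859692$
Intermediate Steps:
$B = -120$ ($B = -36 + 4 \left(-21\right) = -36 - 84 = -120$)
$u{\left(Q,z \right)} = 2 + 2 Q z$ ($u{\left(Q,z \right)} = \left(Q 2 z + 2\right) + 0 = \left(2 Q z + 2\right) + 0 = \left(2 + 2 Q z\right) + 0 = 2 + 2 Q z$)
$k{\left(w,f \right)} = 3 + f w$
$\left(290 + \left(\left(-8\right) \left(-10\right) + u{\left(-3,0 \right)}\right)\right) \left(k{\left(-19,B \right)} + 28\right) = \left(290 + \left(\left(-8\right) \left(-10\right) + \left(2 + 2 \left(-3\right) 0\right)\right)\right) \left(\left(3 - -2280\right) + 28\right) = \left(290 + \left(80 + \left(2 + 0\right)\right)\right) \left(\left(3 + 2280\right) + 28\right) = \left(290 + \left(80 + 2\right)\right) \left(2283 + 28\right) = \left(290 + 82\right) 2311 = 372 \cdot 2311 = 859692$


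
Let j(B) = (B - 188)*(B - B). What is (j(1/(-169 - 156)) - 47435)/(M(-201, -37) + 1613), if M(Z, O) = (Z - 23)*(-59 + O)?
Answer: -47435/23117 ≈ -2.0520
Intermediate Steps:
M(Z, O) = (-59 + O)*(-23 + Z) (M(Z, O) = (-23 + Z)*(-59 + O) = (-59 + O)*(-23 + Z))
j(B) = 0 (j(B) = (-188 + B)*0 = 0)
(j(1/(-169 - 156)) - 47435)/(M(-201, -37) + 1613) = (0 - 47435)/((1357 - 59*(-201) - 23*(-37) - 37*(-201)) + 1613) = -47435/((1357 + 11859 + 851 + 7437) + 1613) = -47435/(21504 + 1613) = -47435/23117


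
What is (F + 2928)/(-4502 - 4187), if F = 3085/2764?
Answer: -8096077/24016396 ≈ -0.33711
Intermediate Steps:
F = 3085/2764 (F = 3085*(1/2764) = 3085/2764 ≈ 1.1161)
(F + 2928)/(-4502 - 4187) = (3085/2764 + 2928)/(-4502 - 4187) = (8096077/2764)/(-8689) = (8096077/2764)*(-1/8689) = -8096077/24016396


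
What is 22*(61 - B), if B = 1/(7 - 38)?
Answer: 41624/31 ≈ 1342.7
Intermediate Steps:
B = -1/31 (B = 1/(-31) = -1/31 ≈ -0.032258)
22*(61 - B) = 22*(61 - 1*(-1/31)) = 22*(61 + 1/31) = 22*(1892/31) = 41624/31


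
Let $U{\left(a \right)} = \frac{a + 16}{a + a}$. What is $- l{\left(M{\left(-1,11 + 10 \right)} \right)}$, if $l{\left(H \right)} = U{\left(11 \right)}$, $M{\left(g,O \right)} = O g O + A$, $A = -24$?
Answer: $- \frac{27}{22} \approx -1.2273$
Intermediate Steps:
$M{\left(g,O \right)} = -24 + g O^{2}$ ($M{\left(g,O \right)} = O g O - 24 = g O^{2} - 24 = -24 + g O^{2}$)
$U{\left(a \right)} = \frac{16 + a}{2 a}$
$l{\left(H \right)} = \frac{27}{22}$ ($l{\left(H \right)} = \frac{16 + 11}{2 \cdot 11} = \frac{1}{2} \cdot \frac{1}{11} \cdot 27 = \frac{27}{22}$)
$- l{\left(M{\left(-1,11 + 10 \right)} \right)} = \left(-1\right) \frac{27}{22} = - \frac{27}{22}$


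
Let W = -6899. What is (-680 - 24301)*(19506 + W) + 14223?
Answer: -314921244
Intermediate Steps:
(-680 - 24301)*(19506 + W) + 14223 = (-680 - 24301)*(19506 - 6899) + 14223 = -24981*12607 + 14223 = -314935467 + 14223 = -314921244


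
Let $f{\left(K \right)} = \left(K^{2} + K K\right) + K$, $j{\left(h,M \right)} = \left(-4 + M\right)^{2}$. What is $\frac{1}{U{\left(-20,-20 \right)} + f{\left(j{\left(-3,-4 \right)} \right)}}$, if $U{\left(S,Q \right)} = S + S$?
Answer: $\frac{1}{8216} \approx 0.00012171$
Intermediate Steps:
$U{\left(S,Q \right)} = 2 S$
$f{\left(K \right)} = K + 2 K^{2}$ ($f{\left(K \right)} = \left(K^{2} + K^{2}\right) + K = 2 K^{2} + K = K + 2 K^{2}$)
$\frac{1}{U{\left(-20,-20 \right)} + f{\left(j{\left(-3,-4 \right)} \right)}} = \frac{1}{2 \left(-20\right) + \left(-4 - 4\right)^{2} \left(1 + 2 \left(-4 - 4\right)^{2}\right)} = \frac{1}{-40 + \left(-8\right)^{2} \left(1 + 2 \left(-8\right)^{2}\right)} = \frac{1}{-40 + 64 \left(1 + 2 \cdot 64\right)} = \frac{1}{-40 + 64 \left(1 + 128\right)} = \frac{1}{-40 + 64 \cdot 129} = \frac{1}{-40 + 8256} = \frac{1}{8216}$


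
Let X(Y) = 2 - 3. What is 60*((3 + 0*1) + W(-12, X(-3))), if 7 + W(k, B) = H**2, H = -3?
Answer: 300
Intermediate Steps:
X(Y) = -1
W(k, B) = 2 (W(k, B) = -7 + (-3)**2 = -7 + 9 = 2)
60*((3 + 0*1) + W(-12, X(-3))) = 60*((3 + 0*1) + 2) = 60*((3 + 0) + 2) = 60*(3 + 2) = 60*5 = 300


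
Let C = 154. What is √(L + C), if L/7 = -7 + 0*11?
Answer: √105 ≈ 10.247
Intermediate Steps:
L = -49 (L = 7*(-7 + 0*11) = 7*(-7 + 0) = 7*(-7) = -49)
√(L + C) = √(-49 + 154) = √105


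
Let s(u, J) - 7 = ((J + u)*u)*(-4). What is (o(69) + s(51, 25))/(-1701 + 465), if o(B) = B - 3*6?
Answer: 7723/618 ≈ 12.497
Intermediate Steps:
o(B) = -18 + B (o(B) = B - 18 = -18 + B)
s(u, J) = 7 - 4*u*(J + u) (s(u, J) = 7 + ((J + u)*u)*(-4) = 7 + (u*(J + u))*(-4) = 7 - 4*u*(J + u))
(o(69) + s(51, 25))/(-1701 + 465) = ((-18 + 69) + (7 - 4*51² - 4*25*51))/(-1701 + 465) = (51 + (7 - 4*2601 - 5100))/(-1236) = (51 + (7 - 10404 - 5100))*(-1/1236) = (51 - 15497)*(-1/1236) = -15446*(-1/1236) = 7723/618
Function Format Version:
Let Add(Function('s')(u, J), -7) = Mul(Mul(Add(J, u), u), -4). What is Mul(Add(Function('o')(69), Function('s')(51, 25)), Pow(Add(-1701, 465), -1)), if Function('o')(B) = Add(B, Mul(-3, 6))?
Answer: Rational(7723, 618) ≈ 12.497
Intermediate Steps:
Function('o')(B) = Add(-18, B) (Function('o')(B) = Add(B, -18) = Add(-18, B))
Function('s')(u, J) = Add(7, Mul(-4, u, Add(J, u))) (Function('s')(u, J) = Add(7, Mul(Mul(Add(J, u), u), -4)) = Add(7, Mul(Mul(u, Add(J, u)), -4)) = Add(7, Mul(-4, u, Add(J, u))))
Mul(Add(Function('o')(69), Function('s')(51, 25)), Pow(Add(-1701, 465), -1)) = Mul(Add(Add(-18, 69), Add(7, Mul(-4, Pow(51, 2)), Mul(-4, 25, 51))), Pow(Add(-1701, 465), -1)) = Mul(Add(51, Add(7, Mul(-4, 2601), -5100)), Pow(-1236, -1)) = Mul(Add(51, Add(7, -10404, -5100)), Rational(-1, 1236)) = Mul(Add(51, -15497), Rational(-1, 1236)) = Mul(-15446, Rational(-1, 1236)) = Rational(7723, 618)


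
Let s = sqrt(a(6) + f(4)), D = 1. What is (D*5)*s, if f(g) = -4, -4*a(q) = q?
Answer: 5*I*sqrt(22)/2 ≈ 11.726*I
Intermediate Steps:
a(q) = -q/4
s = I*sqrt(22)/2 (s = sqrt(-1/4*6 - 4) = sqrt(-3/2 - 4) = sqrt(-11/2) = I*sqrt(22)/2 ≈ 2.3452*I)
(D*5)*s = (1*5)*(I*sqrt(22)/2) = 5*(I*sqrt(22)/2) = 5*I*sqrt(22)/2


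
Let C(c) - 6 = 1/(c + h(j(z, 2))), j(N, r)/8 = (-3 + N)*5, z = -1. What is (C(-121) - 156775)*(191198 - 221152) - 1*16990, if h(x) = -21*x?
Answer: 15209831029050/3239 ≈ 4.6958e+9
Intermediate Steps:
j(N, r) = -120 + 40*N (j(N, r) = 8*((-3 + N)*5) = 8*(-15 + 5*N) = -120 + 40*N)
C(c) = 6 + 1/(3360 + c) (C(c) = 6 + 1/(c - 21*(-120 + 40*(-1))) = 6 + 1/(c - 21*(-120 - 40)) = 6 + 1/(c - 21*(-160)) = 6 + 1/(c + 3360) = 6 + 1/(3360 + c))
(C(-121) - 156775)*(191198 - 221152) - 1*16990 = ((20161 + 6*(-121))/(3360 - 121) - 156775)*(191198 - 221152) - 1*16990 = ((20161 - 726)/3239 - 156775)*(-29954) - 16990 = ((1/3239)*19435 - 156775)*(-29954) - 16990 = (19435/3239 - 156775)*(-29954) - 16990 = -507774790/3239*(-29954) - 16990 = 15209886059660/3239 - 16990 = 15209831029050/3239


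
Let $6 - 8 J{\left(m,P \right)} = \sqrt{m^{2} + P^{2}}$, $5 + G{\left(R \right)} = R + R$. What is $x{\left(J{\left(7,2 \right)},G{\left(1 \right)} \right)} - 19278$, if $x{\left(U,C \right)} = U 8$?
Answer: $-19272 - \sqrt{53} \approx -19279.0$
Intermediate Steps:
$G{\left(R \right)} = -5 + 2 R$ ($G{\left(R \right)} = -5 + \left(R + R\right) = -5 + 2 R$)
$J{\left(m,P \right)} = \frac{3}{4} - \frac{\sqrt{P^{2} + m^{2}}}{8}$ ($J{\left(m,P \right)} = \frac{3}{4} - \frac{\sqrt{m^{2} + P^{2}}}{8} = \frac{3}{4} - \frac{\sqrt{P^{2} + m^{2}}}{8}$)
$x{\left(U,C \right)} = 8 U$
$x{\left(J{\left(7,2 \right)},G{\left(1 \right)} \right)} - 19278 = 8 \left(\frac{3}{4} - \frac{\sqrt{2^{2} + 7^{2}}}{8}\right) - 19278 = 8 \left(\frac{3}{4} - \frac{\sqrt{4 + 49}}{8}\right) - 19278 = 8 \left(\frac{3}{4} - \frac{\sqrt{53}}{8}\right) - 19278 = \left(6 - \sqrt{53}\right) - 19278 = -19272 - \sqrt{53}$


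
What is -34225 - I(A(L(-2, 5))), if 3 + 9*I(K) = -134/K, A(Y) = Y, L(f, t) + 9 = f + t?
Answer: -924133/27 ≈ -34227.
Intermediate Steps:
L(f, t) = -9 + f + t (L(f, t) = -9 + (f + t) = -9 + f + t)
I(K) = -⅓ - 134/(9*K) (I(K) = -⅓ + (-134/K)/9 = -⅓ - 134/(9*K))
-34225 - I(A(L(-2, 5))) = -34225 - (-134 - 3*(-9 - 2 + 5))/(9*(-9 - 2 + 5)) = -34225 - (-134 - 3*(-6))/(9*(-6)) = -34225 - (-1)*(-134 + 18)/(9*6) = -34225 - (-1)*(-116)/(9*6) = -34225 - 1*58/27 = -34225 - 58/27 = -924133/27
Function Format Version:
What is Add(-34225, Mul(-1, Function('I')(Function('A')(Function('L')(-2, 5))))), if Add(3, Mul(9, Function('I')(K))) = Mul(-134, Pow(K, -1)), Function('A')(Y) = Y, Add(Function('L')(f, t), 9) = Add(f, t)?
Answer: Rational(-924133, 27) ≈ -34227.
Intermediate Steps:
Function('L')(f, t) = Add(-9, f, t) (Function('L')(f, t) = Add(-9, Add(f, t)) = Add(-9, f, t))
Function('I')(K) = Add(Rational(-1, 3), Mul(Rational(-134, 9), Pow(K, -1))) (Function('I')(K) = Add(Rational(-1, 3), Mul(Rational(1, 9), Mul(-134, Pow(K, -1)))) = Add(Rational(-1, 3), Mul(Rational(-134, 9), Pow(K, -1))))
Add(-34225, Mul(-1, Function('I')(Function('A')(Function('L')(-2, 5))))) = Add(-34225, Mul(-1, Mul(Rational(1, 9), Pow(Add(-9, -2, 5), -1), Add(-134, Mul(-3, Add(-9, -2, 5)))))) = Add(-34225, Mul(-1, Mul(Rational(1, 9), Pow(-6, -1), Add(-134, Mul(-3, -6))))) = Add(-34225, Mul(-1, Mul(Rational(1, 9), Rational(-1, 6), Add(-134, 18)))) = Add(-34225, Mul(-1, Mul(Rational(1, 9), Rational(-1, 6), -116))) = Add(-34225, Mul(-1, Rational(58, 27))) = Add(-34225, Rational(-58, 27)) = Rational(-924133, 27)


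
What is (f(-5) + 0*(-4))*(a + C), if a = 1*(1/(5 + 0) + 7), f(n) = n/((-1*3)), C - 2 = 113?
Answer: 611/3 ≈ 203.67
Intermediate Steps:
C = 115 (C = 2 + 113 = 115)
f(n) = -n/3 (f(n) = n/(-3) = n*(-⅓) = -n/3)
a = 36/5 (a = 1*(1/5 + 7) = 1*(⅕ + 7) = 1*(36/5) = 36/5 ≈ 7.2000)
(f(-5) + 0*(-4))*(a + C) = (-⅓*(-5) + 0*(-4))*(36/5 + 115) = (5/3 + 0)*(611/5) = (5/3)*(611/5) = 611/3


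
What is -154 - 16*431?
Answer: -7050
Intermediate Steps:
-154 - 16*431 = -154 - 6896 = -7050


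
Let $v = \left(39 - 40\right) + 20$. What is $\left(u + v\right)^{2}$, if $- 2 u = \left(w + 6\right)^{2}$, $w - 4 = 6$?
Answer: $11881$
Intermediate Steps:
$w = 10$ ($w = 4 + 6 = 10$)
$u = -128$ ($u = - \frac{\left(10 + 6\right)^{2}}{2} = - \frac{16^{2}}{2} = \left(- \frac{1}{2}\right) 256 = -128$)
$v = 19$ ($v = -1 + 20 = 19$)
$\left(u + v\right)^{2} = \left(-128 + 19\right)^{2} = \left(-109\right)^{2} = 11881$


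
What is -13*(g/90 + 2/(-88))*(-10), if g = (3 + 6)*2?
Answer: 507/22 ≈ 23.045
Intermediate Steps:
g = 18 (g = 9*2 = 18)
-13*(g/90 + 2/(-88))*(-10) = -13*(18/90 + 2/(-88))*(-10) = -13*(18*(1/90) + 2*(-1/88))*(-10) = -13*(⅕ - 1/44)*(-10) = -13*39/220*(-10) = -507/220*(-10) = 507/22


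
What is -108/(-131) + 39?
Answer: 5217/131 ≈ 39.824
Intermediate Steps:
-108/(-131) + 39 = -1/131*(-108) + 39 = 108/131 + 39 = 5217/131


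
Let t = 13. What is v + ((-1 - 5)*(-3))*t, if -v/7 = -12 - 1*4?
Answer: 346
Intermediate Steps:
v = 112 (v = -7*(-12 - 1*4) = -7*(-12 - 4) = -7*(-16) = 112)
v + ((-1 - 5)*(-3))*t = 112 + ((-1 - 5)*(-3))*13 = 112 - 6*(-3)*13 = 112 + 18*13 = 112 + 234 = 346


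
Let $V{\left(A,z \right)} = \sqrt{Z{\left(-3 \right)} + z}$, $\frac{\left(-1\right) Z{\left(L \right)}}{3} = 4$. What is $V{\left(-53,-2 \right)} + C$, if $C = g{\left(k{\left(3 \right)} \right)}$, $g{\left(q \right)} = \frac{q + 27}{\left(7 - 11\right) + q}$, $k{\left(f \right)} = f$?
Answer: $-30 + i \sqrt{14} \approx -30.0 + 3.7417 i$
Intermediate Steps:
$Z{\left(L \right)} = -12$ ($Z{\left(L \right)} = \left(-3\right) 4 = -12$)
$V{\left(A,z \right)} = \sqrt{-12 + z}$
$g{\left(q \right)} = \frac{27 + q}{-4 + q}$
$C = -30$ ($C = \frac{27 + 3}{-4 + 3} = \frac{1}{-1} \cdot 30 = \left(-1\right) 30 = -30$)
$V{\left(-53,-2 \right)} + C = \sqrt{-12 - 2} - 30 = \sqrt{-14} - 30 = i \sqrt{14} - 30 = -30 + i \sqrt{14}$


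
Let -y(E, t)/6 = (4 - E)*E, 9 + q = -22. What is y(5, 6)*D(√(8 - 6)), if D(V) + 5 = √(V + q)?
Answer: -150 + 30*I*√(31 - √2) ≈ -150.0 + 163.18*I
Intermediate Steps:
q = -31 (q = -9 - 22 = -31)
y(E, t) = -6*E*(4 - E) (y(E, t) = -6*(4 - E)*E = -6*E*(4 - E))
D(V) = -5 + √(-31 + V) (D(V) = -5 + √(V - 31) = -5 + √(-31 + V))
y(5, 6)*D(√(8 - 6)) = (6*5*(-4 + 5))*(-5 + √(-31 + √(8 - 6))) = (6*5*1)*(-5 + √(-31 + √2)) = 30*(-5 + √(-31 + √2)) = -150 + 30*√(-31 + √2)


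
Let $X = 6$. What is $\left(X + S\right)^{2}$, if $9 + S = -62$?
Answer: $4225$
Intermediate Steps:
$S = -71$ ($S = -9 - 62 = -71$)
$\left(X + S\right)^{2} = \left(6 - 71\right)^{2} = \left(-65\right)^{2} = 4225$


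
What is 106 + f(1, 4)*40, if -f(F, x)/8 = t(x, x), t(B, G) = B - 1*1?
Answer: -854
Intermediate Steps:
t(B, G) = -1 + B (t(B, G) = B - 1 = -1 + B)
f(F, x) = 8 - 8*x (f(F, x) = -8*(-1 + x) = 8 - 8*x)
106 + f(1, 4)*40 = 106 + (8 - 8*4)*40 = 106 + (8 - 32)*40 = 106 - 24*40 = 106 - 960 = -854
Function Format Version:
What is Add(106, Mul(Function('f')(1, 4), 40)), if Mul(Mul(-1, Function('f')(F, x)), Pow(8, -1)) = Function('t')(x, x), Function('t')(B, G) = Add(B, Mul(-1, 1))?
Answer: -854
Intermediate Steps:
Function('t')(B, G) = Add(-1, B) (Function('t')(B, G) = Add(B, -1) = Add(-1, B))
Function('f')(F, x) = Add(8, Mul(-8, x)) (Function('f')(F, x) = Mul(-8, Add(-1, x)) = Add(8, Mul(-8, x)))
Add(106, Mul(Function('f')(1, 4), 40)) = Add(106, Mul(Add(8, Mul(-8, 4)), 40)) = Add(106, Mul(Add(8, -32), 40)) = Add(106, Mul(-24, 40)) = Add(106, -960) = -854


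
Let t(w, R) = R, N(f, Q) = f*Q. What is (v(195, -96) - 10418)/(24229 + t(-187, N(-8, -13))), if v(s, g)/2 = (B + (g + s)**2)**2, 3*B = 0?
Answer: 192108784/24333 ≈ 7895.0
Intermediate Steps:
B = 0 (B = (1/3)*0 = 0)
N(f, Q) = Q*f
v(s, g) = 2*(g + s)**4 (v(s, g) = 2*(0 + (g + s)**2)**2 = 2*((g + s)**2)**2 = 2*(g + s)**4)
(v(195, -96) - 10418)/(24229 + t(-187, N(-8, -13))) = (2*(-96 + 195)**4 - 10418)/(24229 - 13*(-8)) = (2*99**4 - 10418)/(24229 + 104) = (2*96059601 - 10418)/24333 = (192119202 - 10418)*(1/24333) = 192108784*(1/24333) = 192108784/24333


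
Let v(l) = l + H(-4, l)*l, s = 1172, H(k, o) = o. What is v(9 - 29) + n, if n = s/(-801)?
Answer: 303208/801 ≈ 378.54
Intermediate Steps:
v(l) = l + l² (v(l) = l + l*l = l + l²)
n = -1172/801 (n = 1172/(-801) = 1172*(-1/801) = -1172/801 ≈ -1.4632)
v(9 - 29) + n = (9 - 29)*(1 + (9 - 29)) - 1172/801 = -20*(1 - 20) - 1172/801 = -20*(-19) - 1172/801 = 380 - 1172/801 = 303208/801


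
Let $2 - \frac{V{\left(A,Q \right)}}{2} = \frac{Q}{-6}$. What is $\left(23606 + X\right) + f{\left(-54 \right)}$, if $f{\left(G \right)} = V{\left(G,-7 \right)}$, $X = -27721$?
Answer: $- \frac{12340}{3} \approx -4113.3$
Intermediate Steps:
$V{\left(A,Q \right)} = 4 + \frac{Q}{3}$ ($V{\left(A,Q \right)} = 4 - 2 \frac{Q}{-6} = 4 - 2 Q \left(- \frac{1}{6}\right) = 4 - 2 \left(- \frac{Q}{6}\right) = 4 + \frac{Q}{3}$)
$f{\left(G \right)} = \frac{5}{3}$ ($f{\left(G \right)} = 4 + \frac{1}{3} \left(-7\right) = 4 - \frac{7}{3} = \frac{5}{3}$)
$\left(23606 + X\right) + f{\left(-54 \right)} = \left(23606 - 27721\right) + \frac{5}{3} = -4115 + \frac{5}{3} = - \frac{12340}{3}$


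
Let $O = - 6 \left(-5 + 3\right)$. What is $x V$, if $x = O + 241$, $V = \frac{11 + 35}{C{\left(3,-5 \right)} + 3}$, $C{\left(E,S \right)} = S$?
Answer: $-5819$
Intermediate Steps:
$O = 12$ ($O = \left(-6\right) \left(-2\right) = 12$)
$V = -23$ ($V = \frac{11 + 35}{-5 + 3} = \frac{46}{-2} = 46 \left(- \frac{1}{2}\right) = -23$)
$x = 253$ ($x = 12 + 241 = 253$)
$x V = 253 \left(-23\right) = -5819$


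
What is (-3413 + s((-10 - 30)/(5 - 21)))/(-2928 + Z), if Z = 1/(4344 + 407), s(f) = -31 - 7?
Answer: 16395701/13910927 ≈ 1.1786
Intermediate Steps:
s(f) = -38
Z = 1/4751 ≈ 0.00021048
(-3413 + s((-10 - 30)/(5 - 21)))/(-2928 + Z) = (-3413 - 38)/(-2928 + 1/4751) = -3451/(-13910927/4751) = -3451*(-4751/13910927) = 16395701/13910927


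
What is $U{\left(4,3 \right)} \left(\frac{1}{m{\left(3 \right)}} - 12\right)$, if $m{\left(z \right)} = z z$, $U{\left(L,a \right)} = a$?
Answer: $- \frac{107}{3} \approx -35.667$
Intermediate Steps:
$m{\left(z \right)} = z^{2}$
$U{\left(4,3 \right)} \left(\frac{1}{m{\left(3 \right)}} - 12\right) = 3 \left(\frac{1}{3^{2}} - 12\right) = 3 \left(\frac{1}{9} - 12\right) = 3 \left(- \frac{107}{9}\right) = - \frac{107}{3}$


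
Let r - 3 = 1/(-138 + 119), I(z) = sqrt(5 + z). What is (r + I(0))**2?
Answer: 4941/361 + 112*sqrt(5)/19 ≈ 26.868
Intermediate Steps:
r = 56/19 (r = 3 + 1/(-138 + 119) = 3 + 1/(-19) = 3 - 1/19 = 56/19 ≈ 2.9474)
(r + I(0))**2 = (56/19 + sqrt(5 + 0))**2 = (56/19 + sqrt(5))**2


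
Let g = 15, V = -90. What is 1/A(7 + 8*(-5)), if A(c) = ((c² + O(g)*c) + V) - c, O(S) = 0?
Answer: 1/1032 ≈ 0.00096899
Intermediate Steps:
A(c) = -90 + c² - c (A(c) = ((c² + 0*c) - 90) - c = ((c² + 0) - 90) - c = (c² - 90) - c = (-90 + c²) - c = -90 + c² - c)
1/A(7 + 8*(-5)) = 1/(-90 + (7 + 8*(-5))² - (7 + 8*(-5))) = 1/(-90 + (7 - 40)² - (7 - 40)) = 1/(-90 + (-33)² - 1*(-33)) = 1/(-90 + 1089 + 33) = 1/1032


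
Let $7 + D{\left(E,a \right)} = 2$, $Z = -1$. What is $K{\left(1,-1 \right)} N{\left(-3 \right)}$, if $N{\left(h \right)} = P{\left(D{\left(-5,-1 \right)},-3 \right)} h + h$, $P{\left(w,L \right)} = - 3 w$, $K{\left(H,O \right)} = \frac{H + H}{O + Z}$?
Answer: $48$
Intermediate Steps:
$D{\left(E,a \right)} = -5$ ($D{\left(E,a \right)} = -7 + 2 = -5$)
$K{\left(H,O \right)} = \frac{2 H}{-1 + O}$ ($K{\left(H,O \right)} = \frac{H + H}{O - 1} = \frac{2 H}{-1 + O}$)
$N{\left(h \right)} = 16 h$ ($N{\left(h \right)} = \left(-3\right) \left(-5\right) h + h = 15 h + h = 16 h$)
$K{\left(1,-1 \right)} N{\left(-3 \right)} = 2 \cdot 1 \frac{1}{-1 - 1} \cdot 16 \left(-3\right) = 2 \cdot 1 \frac{1}{-2} \left(-48\right) = 2 \cdot 1 \left(- \frac{1}{2}\right) \left(-48\right) = \left(-1\right) \left(-48\right) = 48$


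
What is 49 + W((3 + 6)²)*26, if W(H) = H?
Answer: 2155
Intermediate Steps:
49 + W((3 + 6)²)*26 = 49 + (3 + 6)²*26 = 49 + 9²*26 = 49 + 81*26 = 49 + 2106 = 2155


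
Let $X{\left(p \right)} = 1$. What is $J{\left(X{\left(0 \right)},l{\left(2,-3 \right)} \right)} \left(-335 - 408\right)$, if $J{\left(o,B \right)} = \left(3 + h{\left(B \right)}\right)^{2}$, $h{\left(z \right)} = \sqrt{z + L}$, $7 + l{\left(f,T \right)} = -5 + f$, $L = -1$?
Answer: $1486 - 4458 i \sqrt{11} \approx 1486.0 - 14786.0 i$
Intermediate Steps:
$l{\left(f,T \right)} = -12 + f$ ($l{\left(f,T \right)} = -7 + \left(-5 + f\right) = -12 + f$)
$h{\left(z \right)} = \sqrt{-1 + z}$ ($h{\left(z \right)} = \sqrt{z - 1} = \sqrt{-1 + z}$)
$J{\left(o,B \right)} = \left(3 + \sqrt{-1 + B}\right)^{2}$
$J{\left(X{\left(0 \right)},l{\left(2,-3 \right)} \right)} \left(-335 - 408\right) = \left(3 + \sqrt{-1 + \left(-12 + 2\right)}\right)^{2} \left(-335 - 408\right) = \left(3 + \sqrt{-1 - 10}\right)^{2} \left(-743\right) = \left(3 + \sqrt{-11}\right)^{2} \left(-743\right) = \left(3 + i \sqrt{11}\right)^{2} \left(-743\right) = - 743 \left(3 + i \sqrt{11}\right)^{2}$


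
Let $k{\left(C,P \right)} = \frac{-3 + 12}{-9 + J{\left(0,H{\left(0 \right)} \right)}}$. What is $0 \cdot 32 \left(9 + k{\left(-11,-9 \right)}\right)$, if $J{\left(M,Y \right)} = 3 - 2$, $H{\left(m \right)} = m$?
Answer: $0$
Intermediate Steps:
$J{\left(M,Y \right)} = 1$
$k{\left(C,P \right)} = - \frac{9}{8}$ ($k{\left(C,P \right)} = \frac{-3 + 12}{-9 + 1} = \frac{9}{-8} = 9 \left(- \frac{1}{8}\right) = - \frac{9}{8}$)
$0 \cdot 32 \left(9 + k{\left(-11,-9 \right)}\right) = 0 \cdot 32 \left(9 - \frac{9}{8}\right) = 0 \cdot \frac{63}{8} = 0$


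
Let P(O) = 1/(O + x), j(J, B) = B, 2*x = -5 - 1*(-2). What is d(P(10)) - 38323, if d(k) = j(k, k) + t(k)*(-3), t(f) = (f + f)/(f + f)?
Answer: -651540/17 ≈ -38326.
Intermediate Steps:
x = -3/2 (x = (-5 - 1*(-2))/2 = (-5 + 2)/2 = (½)*(-3) = -3/2 ≈ -1.5000)
P(O) = 1/(-3/2 + O) (P(O) = 1/(O - 3/2) = 1/(-3/2 + O))
t(f) = 1 (t(f) = (2*f)/((2*f)) = (2*f)*(1/(2*f)) = 1)
d(k) = -3 + k (d(k) = k + 1*(-3) = k - 3 = -3 + k)
d(P(10)) - 38323 = (-3 + 2/(-3 + 2*10)) - 38323 = (-3 + 2/(-3 + 20)) - 38323 = (-3 + 2/17) - 38323 = -49/17 - 38323 = -651540/17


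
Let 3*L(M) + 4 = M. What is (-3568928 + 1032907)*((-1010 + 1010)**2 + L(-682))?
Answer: 1739710406/3 ≈ 5.7990e+8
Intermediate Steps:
L(M) = -4/3 + M/3
(-3568928 + 1032907)*((-1010 + 1010)**2 + L(-682)) = (-3568928 + 1032907)*((-1010 + 1010)**2 + (-4/3 + (1/3)*(-682))) = -2536021*(0**2 + (-4/3 - 682/3)) = -2536021*(0 - 686/3) = -2536021*(-686/3) = 1739710406/3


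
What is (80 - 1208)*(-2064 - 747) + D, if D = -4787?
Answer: 3166021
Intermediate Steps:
(80 - 1208)*(-2064 - 747) + D = (80 - 1208)*(-2064 - 747) - 4787 = -1128*(-2811) - 4787 = 3170808 - 4787 = 3166021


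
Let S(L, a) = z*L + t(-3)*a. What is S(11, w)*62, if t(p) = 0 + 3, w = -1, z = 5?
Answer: 3224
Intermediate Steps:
t(p) = 3
S(L, a) = 3*a + 5*L (S(L, a) = 5*L + 3*a = 3*a + 5*L)
S(11, w)*62 = (3*(-1) + 5*11)*62 = (-3 + 55)*62 = 52*62 = 3224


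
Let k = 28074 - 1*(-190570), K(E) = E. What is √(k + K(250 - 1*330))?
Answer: 2*√54641 ≈ 467.51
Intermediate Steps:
k = 218644 (k = 28074 + 190570 = 218644)
√(k + K(250 - 1*330)) = √(218644 + (250 - 1*330)) = √(218644 + (250 - 330)) = √(218644 - 80) = √218564 = 2*√54641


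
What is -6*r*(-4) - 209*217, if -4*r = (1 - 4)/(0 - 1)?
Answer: -45371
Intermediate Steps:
r = -3/4 (r = -(1 - 4)/(4*(0 - 1)) = -(-3)/(4*(-1)) = -(-3)*(-1)/4 = -1/4*3 = -3/4 ≈ -0.75000)
-6*r*(-4) - 209*217 = -6*(-3/4)*(-4) - 209*217 = (9/2)*(-4) - 45353 = -18 - 45353 = -45371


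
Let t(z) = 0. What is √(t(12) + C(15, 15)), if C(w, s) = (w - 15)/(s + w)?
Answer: 0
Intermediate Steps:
C(w, s) = (-15 + w)/(s + w)
√(t(12) + C(15, 15)) = √(0 + (-15 + 15)/(15 + 15)) = √(0 + 0/30) = √(0 + (1/30)*0) = √(0 + 0) = √0 = 0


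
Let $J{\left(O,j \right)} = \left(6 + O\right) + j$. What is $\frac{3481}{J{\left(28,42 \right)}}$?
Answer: $\frac{3481}{76} \approx 45.803$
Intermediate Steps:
$J{\left(O,j \right)} = 6 + O + j$
$\frac{3481}{J{\left(28,42 \right)}} = \frac{3481}{6 + 28 + 42} = \frac{3481}{76}$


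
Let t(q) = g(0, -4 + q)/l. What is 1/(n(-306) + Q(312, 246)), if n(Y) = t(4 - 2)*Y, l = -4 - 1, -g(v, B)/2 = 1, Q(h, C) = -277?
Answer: -5/1997 ≈ -0.0025038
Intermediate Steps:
g(v, B) = -2 (g(v, B) = -2*1 = -2)
l = -5
t(q) = ⅖ (t(q) = -2/(-5) = -2*(-⅕) = ⅖)
n(Y) = 2*Y/5
1/(n(-306) + Q(312, 246)) = 1/((⅖)*(-306) - 277) = 1/(-612/5 - 277) = 1/(-1997/5) = -5/1997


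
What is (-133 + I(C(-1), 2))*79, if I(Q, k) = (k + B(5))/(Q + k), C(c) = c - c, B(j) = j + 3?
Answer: -10112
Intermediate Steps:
B(j) = 3 + j
C(c) = 0
I(Q, k) = (8 + k)/(Q + k) (I(Q, k) = (k + (3 + 5))/(Q + k) = (k + 8)/(Q + k) = (8 + k)/(Q + k))
(-133 + I(C(-1), 2))*79 = (-133 + (8 + 2)/(0 + 2))*79 = (-133 + 10/2)*79 = (-133 + (½)*10)*79 = (-133 + 5)*79 = -128*79 = -10112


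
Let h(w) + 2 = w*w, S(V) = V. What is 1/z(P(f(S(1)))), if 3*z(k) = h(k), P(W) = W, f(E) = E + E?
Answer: 3/2 ≈ 1.5000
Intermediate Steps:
f(E) = 2*E
h(w) = -2 + w² (h(w) = -2 + w*w = -2 + w²)
z(k) = -⅔ + k²/3 (z(k) = (-2 + k²)/3 = -⅔ + k²/3)
1/z(P(f(S(1)))) = 1/(-⅔ + (2*1)²/3) = 1/(-⅔ + (⅓)*2²) = 1/(-⅔ + (⅓)*4) = 1/(-⅔ + 4/3) = 1/(⅔) = 3/2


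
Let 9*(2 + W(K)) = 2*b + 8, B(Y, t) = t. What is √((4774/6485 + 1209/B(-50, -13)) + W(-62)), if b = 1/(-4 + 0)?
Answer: I*√141452674710/38910 ≈ 9.6659*I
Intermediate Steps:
b = -¼ (b = 1/(-4) = -¼ ≈ -0.25000)
W(K) = -7/6 (W(K) = -2 + (2*(-¼) + 8)/9 = -2 + (-½ + 8)/9 = -2 + (⅑)*(15/2) = -2 + ⅚ = -7/6)
√((4774/6485 + 1209/B(-50, -13)) + W(-62)) = √((4774/6485 + 1209/(-13)) - 7/6) = √((4774*(1/6485) + 1209*(-1/13)) - 7/6) = √((4774/6485 - 93) - 7/6) = √(-598331/6485 - 7/6) = √(-3635381/38910) = I*√141452674710/38910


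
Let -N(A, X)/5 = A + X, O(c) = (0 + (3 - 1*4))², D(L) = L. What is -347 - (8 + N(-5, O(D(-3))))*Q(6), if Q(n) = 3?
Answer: -431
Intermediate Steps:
O(c) = 1 (O(c) = (0 + (3 - 4))² = (0 - 1)² = (-1)² = 1)
N(A, X) = -5*A - 5*X (N(A, X) = -5*(A + X) = -5*A - 5*X)
-347 - (8 + N(-5, O(D(-3))))*Q(6) = -347 - (8 + (-5*(-5) - 5*1))*3 = -347 - (8 + (25 - 5))*3 = -347 - (8 + 20)*3 = -347 - 28*3 = -347 - 1*84 = -347 - 84 = -431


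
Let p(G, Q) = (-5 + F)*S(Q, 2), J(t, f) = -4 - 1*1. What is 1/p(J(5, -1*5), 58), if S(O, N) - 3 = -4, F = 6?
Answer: -1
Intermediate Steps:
S(O, N) = -1 (S(O, N) = 3 - 4 = -1)
J(t, f) = -5 (J(t, f) = -4 - 1 = -5)
p(G, Q) = -1 (p(G, Q) = (-5 + 6)*(-1) = 1*(-1) = -1)
1/p(J(5, -1*5), 58) = 1/(-1) = -1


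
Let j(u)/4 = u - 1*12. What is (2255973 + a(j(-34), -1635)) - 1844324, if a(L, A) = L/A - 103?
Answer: 672877894/1635 ≈ 4.1155e+5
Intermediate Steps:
j(u) = -48 + 4*u (j(u) = 4*(u - 1*12) = 4*(u - 12) = 4*(-12 + u) = -48 + 4*u)
a(L, A) = -103 + L/A
(2255973 + a(j(-34), -1635)) - 1844324 = (2255973 + (-103 + (-48 + 4*(-34))/(-1635))) - 1844324 = (2255973 + (-103 + (-48 - 136)*(-1/1635))) - 1844324 = (2255973 + (-103 - 184*(-1/1635))) - 1844324 = (2255973 + (-103 + 184/1635)) - 1844324 = (2255973 - 168221/1635) - 1844324 = 3688347634/1635 - 1844324 = 672877894/1635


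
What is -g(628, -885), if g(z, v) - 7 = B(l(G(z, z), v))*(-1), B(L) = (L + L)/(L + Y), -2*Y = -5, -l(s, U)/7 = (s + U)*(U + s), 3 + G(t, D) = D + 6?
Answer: -4516085/903219 ≈ -5.0000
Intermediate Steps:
G(t, D) = 3 + D (G(t, D) = -3 + (D + 6) = -3 + (6 + D) = 3 + D)
l(s, U) = -7*(U + s)**2 (l(s, U) = -7*(s + U)*(U + s) = -7*(U + s)*(U + s) = -7*(U + s)**2)
Y = 5/2 (Y = -1/2*(-5) = 5/2 ≈ 2.5000)
B(L) = 2*L/(5/2 + L) (B(L) = (L + L)/(L + 5/2) = (2*L)/(5/2 + L) = 2*L/(5/2 + L))
g(z, v) = 7 + 28*(3 + v + z)**2/(5 - 14*(3 + v + z)**2) (g(z, v) = 7 + (4*(-7*(v + (3 + z))**2)/(5 + 2*(-7*(v + (3 + z))**2)))*(-1) = 7 + (4*(-7*(3 + v + z)**2)/(5 + 2*(-7*(3 + v + z)**2)))*(-1) = 7 + (4*(-7*(3 + v + z)**2)/(5 - 14*(3 + v + z)**2))*(-1) = 7 - 28*(3 + v + z)**2/(5 - 14*(3 + v + z)**2)*(-1) = 7 + 28*(3 + v + z)**2/(5 - 14*(3 + v + z)**2))
-g(628, -885) = -35*(-1 + 2*(3 - 885 + 628)**2)/(-5 + 14*(3 - 885 + 628)**2) = -35*(-1 + 2*(-254)**2)/(-5 + 14*(-254)**2) = -35*(-1 + 2*64516)/(-5 + 14*64516) = -35*(-1 + 129032)/(-5 + 903224) = -35*129031/903219 = -1*4516085/903219 = -4516085/903219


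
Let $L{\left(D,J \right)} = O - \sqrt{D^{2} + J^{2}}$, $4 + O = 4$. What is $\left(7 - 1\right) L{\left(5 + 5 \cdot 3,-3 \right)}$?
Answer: $- 6 \sqrt{409} \approx -121.34$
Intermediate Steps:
$O = 0$ ($O = -4 + 4 = 0$)
$L{\left(D,J \right)} = - \sqrt{D^{2} + J^{2}}$ ($L{\left(D,J \right)} = 0 - \sqrt{D^{2} + J^{2}} = - \sqrt{D^{2} + J^{2}}$)
$\left(7 - 1\right) L{\left(5 + 5 \cdot 3,-3 \right)} = \left(7 - 1\right) \left(- \sqrt{\left(5 + 5 \cdot 3\right)^{2} + \left(-3\right)^{2}}\right) = \left(7 - 1\right) \left(- \sqrt{\left(5 + 15\right)^{2} + 9}\right) = 6 \left(- \sqrt{20^{2} + 9}\right) = 6 \left(- \sqrt{400 + 9}\right) = 6 \left(- \sqrt{409}\right) = - 6 \sqrt{409}$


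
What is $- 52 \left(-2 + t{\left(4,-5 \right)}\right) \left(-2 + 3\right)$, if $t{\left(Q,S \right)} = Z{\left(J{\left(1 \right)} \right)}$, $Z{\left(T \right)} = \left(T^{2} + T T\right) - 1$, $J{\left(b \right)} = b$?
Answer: $52$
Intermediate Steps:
$Z{\left(T \right)} = -1 + 2 T^{2}$ ($Z{\left(T \right)} = \left(T^{2} + T^{2}\right) - 1 = 2 T^{2} - 1 = -1 + 2 T^{2}$)
$t{\left(Q,S \right)} = 1$ ($t{\left(Q,S \right)} = -1 + 2 \cdot 1^{2} = -1 + 2 \cdot 1 = -1 + 2 = 1$)
$- 52 \left(-2 + t{\left(4,-5 \right)}\right) \left(-2 + 3\right) = - 52 \left(-2 + 1\right) \left(-2 + 3\right) = - 52 \left(\left(-1\right) 1\right) = \left(-52\right) \left(-1\right) = 52$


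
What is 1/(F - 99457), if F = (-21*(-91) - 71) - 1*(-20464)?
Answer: -1/77153 ≈ -1.2961e-5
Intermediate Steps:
F = 22304 (F = (1911 - 71) + 20464 = 1840 + 20464 = 22304)
1/(F - 99457) = 1/(22304 - 99457) = 1/(-77153) = -1/77153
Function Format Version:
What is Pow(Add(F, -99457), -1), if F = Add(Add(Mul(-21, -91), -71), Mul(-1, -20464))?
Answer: Rational(-1, 77153) ≈ -1.2961e-5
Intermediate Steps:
F = 22304 (F = Add(Add(1911, -71), 20464) = Add(1840, 20464) = 22304)
Pow(Add(F, -99457), -1) = Pow(Add(22304, -99457), -1) = Pow(-77153, -1) = Rational(-1, 77153)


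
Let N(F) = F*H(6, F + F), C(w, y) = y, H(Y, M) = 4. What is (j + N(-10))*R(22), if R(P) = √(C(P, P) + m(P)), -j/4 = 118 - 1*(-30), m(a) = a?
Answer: -1264*√11 ≈ -4192.2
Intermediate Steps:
j = -592 (j = -4*(118 - 1*(-30)) = -4*(118 + 30) = -4*148 = -592)
N(F) = 4*F (N(F) = F*4 = 4*F)
R(P) = √2*√P (R(P) = √(P + P) = √(2*P) = √2*√P)
(j + N(-10))*R(22) = (-592 + 4*(-10))*(√2*√22) = (-592 - 40)*(2*√11) = -1264*√11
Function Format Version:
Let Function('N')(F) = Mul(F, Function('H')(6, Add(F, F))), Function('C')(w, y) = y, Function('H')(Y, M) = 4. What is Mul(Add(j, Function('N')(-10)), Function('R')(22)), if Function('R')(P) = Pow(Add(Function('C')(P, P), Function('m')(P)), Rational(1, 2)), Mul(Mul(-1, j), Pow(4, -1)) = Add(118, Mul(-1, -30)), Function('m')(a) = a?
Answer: Mul(-1264, Pow(11, Rational(1, 2))) ≈ -4192.2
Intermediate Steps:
j = -592 (j = Mul(-4, Add(118, Mul(-1, -30))) = Mul(-4, Add(118, 30)) = Mul(-4, 148) = -592)
Function('N')(F) = Mul(4, F) (Function('N')(F) = Mul(F, 4) = Mul(4, F))
Function('R')(P) = Mul(Pow(2, Rational(1, 2)), Pow(P, Rational(1, 2))) (Function('R')(P) = Pow(Add(P, P), Rational(1, 2)) = Pow(Mul(2, P), Rational(1, 2)) = Mul(Pow(2, Rational(1, 2)), Pow(P, Rational(1, 2))))
Mul(Add(j, Function('N')(-10)), Function('R')(22)) = Mul(Add(-592, Mul(4, -10)), Mul(Pow(2, Rational(1, 2)), Pow(22, Rational(1, 2)))) = Mul(Add(-592, -40), Mul(2, Pow(11, Rational(1, 2)))) = Mul(-632, Mul(2, Pow(11, Rational(1, 2)))) = Mul(-1264, Pow(11, Rational(1, 2)))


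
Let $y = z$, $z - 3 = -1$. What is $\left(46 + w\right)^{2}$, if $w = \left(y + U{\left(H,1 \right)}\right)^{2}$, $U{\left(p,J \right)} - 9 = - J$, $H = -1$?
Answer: $21316$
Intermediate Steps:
$U{\left(p,J \right)} = 9 - J$
$z = 2$ ($z = 3 - 1 = 2$)
$y = 2$
$w = 100$ ($w = \left(2 + \left(9 - 1\right)\right)^{2} = \left(2 + 8\right)^{2} = 10^{2} = 100$)
$\left(46 + w\right)^{2} = \left(46 + 100\right)^{2} = 146^{2} = 21316$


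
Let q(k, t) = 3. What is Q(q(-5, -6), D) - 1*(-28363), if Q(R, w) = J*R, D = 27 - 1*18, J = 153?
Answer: 28822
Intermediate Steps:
D = 9 (D = 27 - 18 = 9)
Q(R, w) = 153*R
Q(q(-5, -6), D) - 1*(-28363) = 153*3 - 1*(-28363) = 459 + 28363 = 28822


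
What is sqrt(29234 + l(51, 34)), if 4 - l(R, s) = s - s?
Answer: sqrt(29238) ≈ 170.99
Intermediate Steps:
l(R, s) = 4 (l(R, s) = 4 - (s - s) = 4 - 1*0 = 4 + 0 = 4)
sqrt(29234 + l(51, 34)) = sqrt(29234 + 4) = sqrt(29238)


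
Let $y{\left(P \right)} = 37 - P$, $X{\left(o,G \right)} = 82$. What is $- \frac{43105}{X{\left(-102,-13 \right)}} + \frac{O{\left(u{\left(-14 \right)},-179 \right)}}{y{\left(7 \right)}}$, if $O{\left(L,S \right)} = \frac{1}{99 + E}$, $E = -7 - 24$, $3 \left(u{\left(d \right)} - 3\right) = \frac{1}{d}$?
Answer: $- \frac{43967059}{83640} \approx -525.67$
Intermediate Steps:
$u{\left(d \right)} = 3 + \frac{1}{3 d}$
$E = -31$ ($E = -7 - 24 = -31$)
$O{\left(L,S \right)} = \frac{1}{68}$ ($O{\left(L,S \right)} = \frac{1}{99 - 31} = \frac{1}{68}$)
$- \frac{43105}{X{\left(-102,-13 \right)}} + \frac{O{\left(u{\left(-14 \right)},-179 \right)}}{y{\left(7 \right)}} = - \frac{43105}{82} + \frac{1}{68 \left(37 - 7\right)} = \left(-43105\right) \frac{1}{82} + \frac{1}{68 \left(37 - 7\right)} = - \frac{43105}{82} + \frac{1}{68 \cdot 30} = - \frac{43105}{82} + \frac{1}{68} \cdot \frac{1}{30} = - \frac{43105}{82} + \frac{1}{2040} = - \frac{43967059}{83640}$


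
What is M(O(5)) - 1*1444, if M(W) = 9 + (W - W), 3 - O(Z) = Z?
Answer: -1435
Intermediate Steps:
O(Z) = 3 - Z
M(W) = 9 (M(W) = 9 + 0 = 9)
M(O(5)) - 1*1444 = 9 - 1*1444 = 9 - 1444 = -1435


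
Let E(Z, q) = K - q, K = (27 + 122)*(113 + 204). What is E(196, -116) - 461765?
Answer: -414416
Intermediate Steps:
K = 47233 (K = 149*317 = 47233)
E(Z, q) = 47233 - q
E(196, -116) - 461765 = (47233 - 1*(-116)) - 461765 = (47233 + 116) - 461765 = 47349 - 461765 = -414416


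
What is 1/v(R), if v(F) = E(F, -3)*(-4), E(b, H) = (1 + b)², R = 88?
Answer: -1/31684 ≈ -3.1562e-5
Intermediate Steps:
v(F) = -4*(1 + F)² (v(F) = (1 + F)²*(-4) = -4*(1 + F)²)
1/v(R) = 1/(-4*(1 + 88)²) = 1/(-4*89²) = 1/(-4*7921) = 1/(-31684) = -1/31684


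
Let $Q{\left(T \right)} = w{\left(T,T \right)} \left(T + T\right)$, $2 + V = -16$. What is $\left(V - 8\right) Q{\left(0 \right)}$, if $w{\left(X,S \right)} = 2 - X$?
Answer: $0$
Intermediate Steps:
$V = -18$ ($V = -2 - 16 = -18$)
$Q{\left(T \right)} = 2 T \left(2 - T\right)$ ($Q{\left(T \right)} = \left(2 - T\right) \left(T + T\right) = \left(2 - T\right) 2 T = 2 T \left(2 - T\right)$)
$\left(V - 8\right) Q{\left(0 \right)} = \left(-18 - 8\right) 2 \cdot 0 \left(2 - 0\right) = - 26 \cdot 2 \cdot 0 \left(2 + 0\right) = - 26 \cdot 2 \cdot 0 \cdot 2 = \left(-26\right) 0 = 0$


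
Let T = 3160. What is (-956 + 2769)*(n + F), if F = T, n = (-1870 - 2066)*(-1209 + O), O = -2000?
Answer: 22905050392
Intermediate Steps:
n = 12630624 (n = (-1870 - 2066)*(-1209 - 2000) = -3936*(-3209) = 12630624)
F = 3160
(-956 + 2769)*(n + F) = (-956 + 2769)*(12630624 + 3160) = 1813*12633784 = 22905050392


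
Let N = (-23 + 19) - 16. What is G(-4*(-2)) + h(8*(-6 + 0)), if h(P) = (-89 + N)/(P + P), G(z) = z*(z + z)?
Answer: 12397/96 ≈ 129.14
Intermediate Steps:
N = -20 (N = -4 - 16 = -20)
G(z) = 2*z**2 (G(z) = z*(2*z) = 2*z**2)
h(P) = -109/(2*P) (h(P) = (-89 - 20)/(P + P) = -109*1/(2*P) = -109/(2*P))
G(-4*(-2)) + h(8*(-6 + 0)) = 2*(-4*(-2))**2 - 109*1/(8*(-6 + 0))/2 = 2*8**2 - 109/(2*(8*(-6))) = 2*64 - 109/2/(-48) = 128 - 109/2*(-1/48) = 128 + 109/96 = 12397/96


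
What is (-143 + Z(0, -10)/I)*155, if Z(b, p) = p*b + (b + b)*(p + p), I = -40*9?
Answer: -22165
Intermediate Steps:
I = -360
Z(b, p) = 5*b*p (Z(b, p) = b*p + (2*b)*(2*p) = b*p + 4*b*p = 5*b*p)
(-143 + Z(0, -10)/I)*155 = (-143 + (5*0*(-10))/(-360))*155 = (-143 + 0*(-1/360))*155 = (-143 + 0)*155 = -143*155 = -22165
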